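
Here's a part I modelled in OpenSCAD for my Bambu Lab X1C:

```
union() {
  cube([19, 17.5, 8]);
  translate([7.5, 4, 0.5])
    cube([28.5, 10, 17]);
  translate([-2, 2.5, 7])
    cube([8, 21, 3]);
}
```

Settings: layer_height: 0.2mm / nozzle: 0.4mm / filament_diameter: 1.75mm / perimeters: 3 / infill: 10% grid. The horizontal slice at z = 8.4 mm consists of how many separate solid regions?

2

At z = 8.4 mm: the cube does not reach this height (z outside [0, 8]); the cube at (7.5, 4) is present — its section is the full 28.5×10 rectangle; the cube at (-2, 2.5) is present — its section is the full 8×21 rectangle; Taking the union: the 2 present regions are separate (no shared area or edge), so areas and boundary lengths simply add and each stays a separate island — 2 connected regions. The result has 2 disconnected regions.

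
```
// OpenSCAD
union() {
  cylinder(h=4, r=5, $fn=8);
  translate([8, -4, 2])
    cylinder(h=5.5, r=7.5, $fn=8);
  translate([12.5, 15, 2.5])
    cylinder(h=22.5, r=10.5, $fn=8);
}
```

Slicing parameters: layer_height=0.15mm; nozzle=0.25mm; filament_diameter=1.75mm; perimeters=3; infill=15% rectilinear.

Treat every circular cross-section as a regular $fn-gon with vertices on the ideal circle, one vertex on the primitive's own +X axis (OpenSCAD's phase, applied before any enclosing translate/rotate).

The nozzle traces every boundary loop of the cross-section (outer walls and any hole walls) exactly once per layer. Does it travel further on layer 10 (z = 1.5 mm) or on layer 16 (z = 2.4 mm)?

Layer 10 (z = 1.5): the r=5 cylinder gives a regular 8-gon of circumradius 5 (constant along its height) (perimeter = 2·8·5.000·sin(180°/8) = 30.61 mm); the cylinder at (8, -4) is absent (z outside [2, 7.5]); the cylinder at (12.5, 15) is not intersected at this z (z outside [2.5, 25]); Taking the union: only the r=5 cylinder is present, so the union is just that shape — boundary = 30.61 mm. So its perimeter = 30.61 mm. Layer 16 (z = 2.4): the cylinder: section is a regular 8-gon, circumradius r=5 (perimeter = 2·8·5.000·sin(180°/8) = 30.61 mm); the cylinder at (8, -4): section is a regular 8-gon, circumradius r=7.5 (perimeter = 2·8·7.500·sin(180°/8) = 45.92 mm); the cylinder at (12.5, 15) is not intersected at this z (z outside [2.5, 25]); Taking the union: the regions partially overlap (shared area 15.36 mm²), so the edge portions inside another operand are dropped and the merged outline is re-measured after clipping — boundary = 59.54 mm. So its perimeter = 59.54 mm. Layer 16 is larger (59.54 vs 30.61 mm).

layer 16 (z = 2.4 mm)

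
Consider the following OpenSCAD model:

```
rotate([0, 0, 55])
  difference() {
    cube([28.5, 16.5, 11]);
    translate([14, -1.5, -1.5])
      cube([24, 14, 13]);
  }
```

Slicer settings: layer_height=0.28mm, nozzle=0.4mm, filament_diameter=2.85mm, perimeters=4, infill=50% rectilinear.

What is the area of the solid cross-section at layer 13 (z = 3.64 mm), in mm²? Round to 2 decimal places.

At z = 3.64 mm: the cube (footprint 28.5×16.5) is included at this height (area 470.25 mm²); the cube at (14, -1.5) (footprint 24×14) is included at this height (area 336.00 mm²); After the difference (first − rest): starting from the 28.5×16.5 cube (470.25 mm²), the 24×14 cube at (14, -1.5) partially overlaps it — only the 181.25 mm² overlap (of its 336.00 mm²) is removed, clipping the outline — area = 289.00 mm²; (rotated 55° about Z; rotation is an isometry so areas/perimeters/island counts are preserved). Overall, the cross-section is a single solid region. Net area = 289.00 mm².

289.00 mm²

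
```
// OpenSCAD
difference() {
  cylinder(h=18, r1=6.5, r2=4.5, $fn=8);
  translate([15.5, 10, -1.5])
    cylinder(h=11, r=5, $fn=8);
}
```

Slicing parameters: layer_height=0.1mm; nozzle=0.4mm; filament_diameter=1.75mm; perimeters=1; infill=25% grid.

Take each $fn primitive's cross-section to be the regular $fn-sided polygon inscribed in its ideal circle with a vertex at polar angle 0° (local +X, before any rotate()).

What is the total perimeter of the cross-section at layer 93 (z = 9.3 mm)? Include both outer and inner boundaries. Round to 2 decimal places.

33.47 mm

At z = 9.3 mm: the cone contributes a regular 8-gon of circumradius 5.467 (interpolated between r1=6.5 and r2=4.5 at t=0.517) (perimeter = 2·8·5.467·sin(180°/8) = 33.47 mm); the cylinder at (15.5, 10): section is a regular 8-gon, circumradius r=5 (perimeter = 2·8·5.000·sin(180°/8) = 30.61 mm); Taking the first minus the rest: starting from the cone, the r=5 cylinder at (15.5, 10) misses the remaining region (no effect) — boundary = 33.47 mm. Overall, the cross-section is a single solid region. Total boundary length (outer) = 33.47 mm.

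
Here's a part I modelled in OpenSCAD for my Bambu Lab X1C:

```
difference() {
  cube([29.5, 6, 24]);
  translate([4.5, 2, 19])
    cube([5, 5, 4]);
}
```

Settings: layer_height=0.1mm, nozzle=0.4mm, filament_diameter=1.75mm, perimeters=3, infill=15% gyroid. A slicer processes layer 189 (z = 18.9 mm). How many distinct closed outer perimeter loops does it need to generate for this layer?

At z = 18.9 mm: the cube (footprint 29.5×6) is included at this height; the cube at (4.5, 2) is not intersected at this z (z outside [19, 23]); After the difference (first − rest): none of the subtracted shapes is present at this height, so the 29.5×6 cube is unchanged — 1 connected region. The result has 1 disconnected region.

1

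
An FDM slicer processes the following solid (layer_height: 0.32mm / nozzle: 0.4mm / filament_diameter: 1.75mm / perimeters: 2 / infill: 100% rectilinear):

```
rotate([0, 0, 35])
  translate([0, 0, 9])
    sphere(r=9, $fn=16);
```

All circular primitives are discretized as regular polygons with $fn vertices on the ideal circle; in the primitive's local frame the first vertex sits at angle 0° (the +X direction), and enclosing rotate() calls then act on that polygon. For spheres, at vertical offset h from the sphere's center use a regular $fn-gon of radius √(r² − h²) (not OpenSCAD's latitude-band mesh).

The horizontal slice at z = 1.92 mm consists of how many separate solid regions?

1

At z = 1.92 mm: the r=9 sphere slices to a regular 16-gon of circumradius 5.556 (√(r²−h²) with h=7.08 from center); (rotated 35° about Z; rotation is an isometry so areas/perimeters/island counts are preserved). The result has 1 disconnected region.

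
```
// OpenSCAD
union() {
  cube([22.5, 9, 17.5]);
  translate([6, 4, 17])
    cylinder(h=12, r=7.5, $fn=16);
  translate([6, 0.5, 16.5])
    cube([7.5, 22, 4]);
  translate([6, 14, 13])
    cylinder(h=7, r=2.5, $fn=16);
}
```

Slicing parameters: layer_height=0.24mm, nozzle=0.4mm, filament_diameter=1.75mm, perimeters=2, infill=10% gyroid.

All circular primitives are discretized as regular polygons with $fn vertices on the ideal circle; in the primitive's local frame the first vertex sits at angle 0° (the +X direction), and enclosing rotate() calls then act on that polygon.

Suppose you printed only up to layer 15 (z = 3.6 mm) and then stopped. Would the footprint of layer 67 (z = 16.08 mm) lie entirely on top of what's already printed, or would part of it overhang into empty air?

part overhangs

Compare the two slices. At z = 3.6: the cube is present — its section is the full 22.5×9 rectangle (area 202.50 mm²); the cylinder at (6, 4) does not reach this height (z outside [17, 29]); the cube at (6, 0.5) is absent (z outside [16.5, 20.5]); the cylinder at (6, 14) is not intersected at this z (z outside [13, 20]); Taking the union: only the 22.5×9 cube is present, so the union is just that shape — area = 202.50 mm². At z = 16.08: the cube (footprint 22.5×9) is included at this height (area 202.50 mm²); the cylinder at (6, 4) is absent (z outside [17, 29]); the cube at (6, 0.5) is absent (z outside [16.5, 20.5]); the cylinder at (6, 14): section is a regular 16-gon, circumradius r=2.5 (area = (16/2)·2.500²·sin(360°/16) = 19.13 mm²); Combining (union): the 2 present regions are separate (no shared area or edge), so areas and boundary lengths simply add and each stays a separate island — area = 221.63 mm². Checking containment: at z = 16.08 the cross-section extends beyond the z = 3.6 cross-section by about 19.13 mm².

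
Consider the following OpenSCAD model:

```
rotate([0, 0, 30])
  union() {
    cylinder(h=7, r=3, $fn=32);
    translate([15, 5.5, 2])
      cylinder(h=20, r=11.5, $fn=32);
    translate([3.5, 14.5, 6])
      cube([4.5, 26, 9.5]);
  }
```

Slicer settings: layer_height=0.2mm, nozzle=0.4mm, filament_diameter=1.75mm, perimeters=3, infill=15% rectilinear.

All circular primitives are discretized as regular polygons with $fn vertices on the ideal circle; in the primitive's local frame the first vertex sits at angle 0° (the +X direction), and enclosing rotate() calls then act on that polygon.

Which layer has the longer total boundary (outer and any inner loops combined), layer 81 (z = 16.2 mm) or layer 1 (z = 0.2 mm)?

Layer 81 (z = 16.2): the cylinder is not intersected at this z (z outside [0, 7]); the cylinder at (15, 5.5): section is a regular 32-gon, circumradius r=11.5 (perimeter = 2·32·11.500·sin(180°/32) = 72.14 mm); the cube at (3.5, 14.5) is not intersected at this z (z outside [6, 15.5]); Combining (union): only the r=11.5 cylinder at (15, 5.5) is present, so the union is just that shape — boundary = 72.14 mm; (whole slice rotated 30° about Z — lengths, areas and connectivity unchanged). So its perimeter = 72.14 mm. Layer 1 (z = 0.2): the cylinder: section is a regular 32-gon, circumradius r=3 (perimeter = 2·32·3.000·sin(180°/32) = 18.82 mm); the cylinder at (15, 5.5) is absent (z outside [2, 22]); the cube at (3.5, 14.5) does not reach this height (z outside [6, 15.5]); Merging all regions: only the r=3 cylinder is present, so the union is just that shape — boundary = 18.82 mm; (whole slice rotated 30° about Z — lengths, areas and connectivity unchanged). So its perimeter = 18.82 mm. Layer 81 is larger (72.14 vs 18.82 mm).

layer 81 (z = 16.2 mm)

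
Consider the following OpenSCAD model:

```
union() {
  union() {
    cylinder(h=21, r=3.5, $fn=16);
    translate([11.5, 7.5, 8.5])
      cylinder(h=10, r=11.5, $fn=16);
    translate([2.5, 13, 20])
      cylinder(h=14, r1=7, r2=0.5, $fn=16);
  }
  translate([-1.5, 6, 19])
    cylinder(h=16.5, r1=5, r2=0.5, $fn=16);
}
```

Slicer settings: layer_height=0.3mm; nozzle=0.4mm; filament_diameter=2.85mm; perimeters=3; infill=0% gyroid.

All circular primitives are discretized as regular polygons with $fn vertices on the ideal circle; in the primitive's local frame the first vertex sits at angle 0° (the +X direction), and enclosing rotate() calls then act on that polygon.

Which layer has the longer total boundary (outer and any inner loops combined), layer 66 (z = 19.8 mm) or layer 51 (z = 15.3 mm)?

Layer 66 (z = 19.8): the cylinder: section is a regular 16-gon, circumradius r=3.5 (perimeter = 2·16·3.500·sin(180°/16) = 21.85 mm); the cylinder at (11.5, 7.5) does not reach this height (z outside [8.5, 18.5]); the cone at (2.5, 13) is absent (z outside [20, 34]); Combining (union): only the r=3.5 cylinder is present, so the union is just that shape — boundary = 21.85 mm; the cone at (-1.5, 6) (r1=5→r2=0.5) has section circumradius 4.782 here — a regular 16-gon (perimeter = 2·16·4.782·sin(180°/16) = 29.85 mm); Taking the union: the regions partially overlap (shared area 7.16 mm²), so the edge portions inside another operand are dropped and the merged outline is re-measured after clipping — boundary = 40.11 mm. So its perimeter = 40.11 mm. Layer 51 (z = 15.3): the r=3.5 cylinder gives a regular 16-gon of circumradius 3.5 (constant along its height) (perimeter = 2·16·3.500·sin(180°/16) = 21.85 mm); the cylinder at (11.5, 7.5): section is a regular 16-gon, circumradius r=11.5 (perimeter = 2·16·11.500·sin(180°/16) = 71.79 mm); the cone at (2.5, 13) is not intersected at this z (z outside [20, 34]); Combining (union): the regions partially overlap (shared area 3.36 mm²), so the edge portions inside another operand are dropped and the merged outline is re-measured after clipping — boundary = 83.64 mm; the cone at (-1.5, 6) does not reach this height (z outside [19, 35.5]); Taking the union: only that combined region is present, so the union is just that shape — boundary = 83.64 mm. So its perimeter = 83.64 mm. Layer 51 is larger (83.64 vs 40.11 mm).

layer 51 (z = 15.3 mm)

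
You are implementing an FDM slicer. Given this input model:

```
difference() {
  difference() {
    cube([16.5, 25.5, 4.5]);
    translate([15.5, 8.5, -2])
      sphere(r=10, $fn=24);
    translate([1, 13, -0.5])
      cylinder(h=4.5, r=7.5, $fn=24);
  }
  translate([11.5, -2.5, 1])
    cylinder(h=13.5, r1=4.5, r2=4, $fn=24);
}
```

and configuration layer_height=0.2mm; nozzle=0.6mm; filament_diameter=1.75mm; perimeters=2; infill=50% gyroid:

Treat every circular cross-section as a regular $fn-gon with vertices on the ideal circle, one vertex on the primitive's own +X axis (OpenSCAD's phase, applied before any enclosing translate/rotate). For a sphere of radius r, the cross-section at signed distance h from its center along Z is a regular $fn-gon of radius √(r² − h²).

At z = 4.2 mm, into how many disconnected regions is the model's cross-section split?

2

At z = 4.2 mm: the 16.5×25.5 cube contributes its full rectangle; the sphere at (15.5, 8.5): section is a regular 24-gon, circumradius = √(r²−h²) = √(10²−6.2²) = 7.846; the cylinder at (1, 13) is absent (z outside [-0.5, 4]); Subtracting the remaining from the first: starting from the 16.5×25.5 cube, the r=10 sphere at (15.5, 8.5) partially overlaps it — only the 111.16 mm² overlap (of its 191.19 mm²) is removed, clipping the outline — 1 connected region; the cone at (11.5, -2.5) contributes a regular 24-gon of circumradius 4.381 (interpolated between r1=4.5 and r2=4 at t=0.237); Taking the first minus the rest: starting from that combined region, the cone at (11.5, -2.5) partially overlaps it — only the 8.32 mm² overlap (of its 59.62 mm²) is removed, clipping the outline — 2 connected regions. The result has 2 disconnected regions.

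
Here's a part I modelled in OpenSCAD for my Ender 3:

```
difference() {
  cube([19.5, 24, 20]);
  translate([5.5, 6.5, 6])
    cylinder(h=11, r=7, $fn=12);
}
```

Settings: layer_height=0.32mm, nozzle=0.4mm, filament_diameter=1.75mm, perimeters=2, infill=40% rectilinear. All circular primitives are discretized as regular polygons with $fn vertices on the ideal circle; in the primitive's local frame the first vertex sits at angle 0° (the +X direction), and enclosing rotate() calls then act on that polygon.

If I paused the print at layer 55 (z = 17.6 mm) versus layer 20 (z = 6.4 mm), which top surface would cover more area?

layer 55 (z = 17.6 mm)

Layer 55 (z = 17.6): the cube is present — its section is the full 19.5×24 rectangle (area 468.00 mm²); the cylinder at (5.5, 6.5) is absent (z outside [6, 17]); After the difference (first − rest): none of the subtracted shapes is present at this height, so the 19.5×24 cube is unchanged — area = 468.00 mm². So its area = 468.00 mm². Layer 20 (z = 6.4): the cube (footprint 19.5×24) is included at this height (area 468.00 mm²); the r=7 cylinder at (5.5, 6.5) contributes a regular 12-gon of circumradius 7 (area = (12/2)·7.000²·sin(360°/12) = 147.00 mm²); Subtracting the remaining from the first: starting from the 19.5×24 cube (468.00 mm²), the r=7 cylinder at (5.5, 6.5) partially overlaps it — only the 138.53 mm² overlap (of its 147.00 mm²) is removed, clipping the outline — area = 329.47 mm². So its area = 329.47 mm². Layer 55 is larger (468.00 vs 329.47 mm²).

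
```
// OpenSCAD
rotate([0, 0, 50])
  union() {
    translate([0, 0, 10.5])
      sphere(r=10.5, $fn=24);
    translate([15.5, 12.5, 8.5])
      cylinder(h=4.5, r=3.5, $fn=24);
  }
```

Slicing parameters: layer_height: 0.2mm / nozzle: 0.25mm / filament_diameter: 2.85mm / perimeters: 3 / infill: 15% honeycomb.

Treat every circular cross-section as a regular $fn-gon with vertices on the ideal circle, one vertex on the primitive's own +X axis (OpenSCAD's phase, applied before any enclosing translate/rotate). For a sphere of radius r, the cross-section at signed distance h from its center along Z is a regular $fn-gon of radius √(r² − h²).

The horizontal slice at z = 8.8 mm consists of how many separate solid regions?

2

At z = 8.8 mm: the r=10.5 sphere slices to a regular 24-gon of circumradius 10.361 (√(r²−h²) with h=1.7 from center); the r=3.5 cylinder at (15.5, 12.5) gives a regular 24-gon of circumradius 3.5 (constant along its height); Combining (union): the 2 present regions are separate (no shared area or edge), so areas and boundary lengths simply add and each stays a separate island — 2 connected regions; (rotated 50° about Z; rotation is an isometry so areas/perimeters/island counts are preserved). The result has 2 disconnected regions.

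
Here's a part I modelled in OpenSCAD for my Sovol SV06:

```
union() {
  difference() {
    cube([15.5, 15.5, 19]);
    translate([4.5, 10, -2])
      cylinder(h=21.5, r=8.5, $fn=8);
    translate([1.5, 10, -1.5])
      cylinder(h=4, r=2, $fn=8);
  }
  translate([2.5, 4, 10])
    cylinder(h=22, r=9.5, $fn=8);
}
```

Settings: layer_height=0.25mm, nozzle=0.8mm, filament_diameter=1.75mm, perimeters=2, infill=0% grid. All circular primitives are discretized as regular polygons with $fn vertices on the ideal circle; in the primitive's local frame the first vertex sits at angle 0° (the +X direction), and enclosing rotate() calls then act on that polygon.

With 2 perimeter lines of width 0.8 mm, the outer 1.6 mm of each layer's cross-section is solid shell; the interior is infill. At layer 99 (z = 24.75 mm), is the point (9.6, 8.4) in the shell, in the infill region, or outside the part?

At z = 24.75 mm: the cube does not reach this height (z outside [0, 19]); the cylinder at (4.5, 10) does not reach this height (z outside [-2, 19.5]); the cylinder at (1.5, 10) is not intersected at this z (z outside [-1.5, 2.5]); After the difference (first − rest): the first operand is absent here, so nothing remains; the r=9.5 cylinder at (2.5, 4) contributes a regular 8-gon of circumradius 9.5; Merging all regions: only the r=9.5 cylinder at (2.5, 4) is present, so the union is just that shape — 1 connected region. Overall, the cross-section is a single solid region. The nearest boundary edge runs (12.00, 4.00)→(9.22, 10.72); distance from the point to it = 0.53 mm. The point is inside the cross-section, 0.53 mm from the nearest boundary — within the 1.6 mm shell band (2 × 0.8).

shell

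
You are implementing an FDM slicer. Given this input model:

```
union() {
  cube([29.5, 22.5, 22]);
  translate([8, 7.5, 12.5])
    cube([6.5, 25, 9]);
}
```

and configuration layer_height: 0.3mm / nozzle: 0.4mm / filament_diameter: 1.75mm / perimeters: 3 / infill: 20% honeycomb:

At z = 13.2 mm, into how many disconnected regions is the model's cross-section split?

1

At z = 13.2 mm: the cube is present — its section is the full 29.5×22.5 rectangle; the cube at (8, 7.5) (footprint 6.5×25) is included at this height; Merging all regions: the regions partially overlap (shared area 97.50 mm²), so overlapping operands fuse into one piece — 1 connected region. The result has 1 disconnected region.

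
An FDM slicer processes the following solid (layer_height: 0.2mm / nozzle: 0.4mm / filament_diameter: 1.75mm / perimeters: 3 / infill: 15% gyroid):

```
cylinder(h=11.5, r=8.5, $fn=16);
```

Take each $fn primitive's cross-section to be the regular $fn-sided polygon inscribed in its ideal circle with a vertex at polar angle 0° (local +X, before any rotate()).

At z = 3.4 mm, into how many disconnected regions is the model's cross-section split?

At z = 3.4 mm: the cylinder: section is a regular 16-gon, circumradius r=8.5. The result has 1 disconnected region.

1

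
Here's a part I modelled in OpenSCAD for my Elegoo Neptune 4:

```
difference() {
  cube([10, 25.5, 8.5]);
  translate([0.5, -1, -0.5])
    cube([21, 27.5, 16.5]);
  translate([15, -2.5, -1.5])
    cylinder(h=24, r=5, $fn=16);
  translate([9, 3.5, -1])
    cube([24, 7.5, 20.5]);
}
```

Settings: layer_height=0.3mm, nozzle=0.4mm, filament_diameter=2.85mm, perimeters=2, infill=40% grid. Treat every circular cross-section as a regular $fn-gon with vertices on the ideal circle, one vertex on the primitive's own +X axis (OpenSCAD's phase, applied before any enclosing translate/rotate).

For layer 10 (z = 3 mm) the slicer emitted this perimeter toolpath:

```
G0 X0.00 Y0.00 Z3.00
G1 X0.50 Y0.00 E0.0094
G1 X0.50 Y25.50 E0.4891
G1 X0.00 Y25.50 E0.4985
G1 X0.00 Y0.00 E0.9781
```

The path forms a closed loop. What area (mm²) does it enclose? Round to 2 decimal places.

12.75 mm²

Apply the shoelace formula to the sequence of (X, Y) vertices; enclosed area = 12.75 mm².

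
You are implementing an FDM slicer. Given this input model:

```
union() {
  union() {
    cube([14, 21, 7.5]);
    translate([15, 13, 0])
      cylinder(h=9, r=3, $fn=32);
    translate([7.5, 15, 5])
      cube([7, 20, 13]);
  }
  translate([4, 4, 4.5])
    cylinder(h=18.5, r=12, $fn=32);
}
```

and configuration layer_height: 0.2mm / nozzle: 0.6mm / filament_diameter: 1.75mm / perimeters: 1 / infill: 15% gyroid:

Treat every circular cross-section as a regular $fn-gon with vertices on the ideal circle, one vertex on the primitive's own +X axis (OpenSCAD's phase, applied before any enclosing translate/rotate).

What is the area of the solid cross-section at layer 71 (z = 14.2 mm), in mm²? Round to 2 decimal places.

589.21 mm²

At z = 14.2 mm: the cube is absent (z outside [0, 7.5]); the cylinder at (15, 13) is not intersected at this z (z outside [0, 9]); the cube at (7.5, 15) is present — its section is the full 7×20 rectangle (area 140.00 mm²); Taking the union: only the 7×20 cube at (7.5, 15) is present, so the union is just that shape — area = 140.00 mm²; the r=12 cylinder at (4, 4) gives a regular 32-gon of circumradius 12 (constant along its height) (area = (32/2)·12.000²·sin(360°/32) = 449.49 mm²); Combining (union): the regions partially overlap — summed areas 589.49 mm² minus the doubly-counted overlap 0.28 mm² gives 589.21 mm² — area = 589.21 mm². Overall, the cross-section is a single solid region. Net area = 589.21 mm².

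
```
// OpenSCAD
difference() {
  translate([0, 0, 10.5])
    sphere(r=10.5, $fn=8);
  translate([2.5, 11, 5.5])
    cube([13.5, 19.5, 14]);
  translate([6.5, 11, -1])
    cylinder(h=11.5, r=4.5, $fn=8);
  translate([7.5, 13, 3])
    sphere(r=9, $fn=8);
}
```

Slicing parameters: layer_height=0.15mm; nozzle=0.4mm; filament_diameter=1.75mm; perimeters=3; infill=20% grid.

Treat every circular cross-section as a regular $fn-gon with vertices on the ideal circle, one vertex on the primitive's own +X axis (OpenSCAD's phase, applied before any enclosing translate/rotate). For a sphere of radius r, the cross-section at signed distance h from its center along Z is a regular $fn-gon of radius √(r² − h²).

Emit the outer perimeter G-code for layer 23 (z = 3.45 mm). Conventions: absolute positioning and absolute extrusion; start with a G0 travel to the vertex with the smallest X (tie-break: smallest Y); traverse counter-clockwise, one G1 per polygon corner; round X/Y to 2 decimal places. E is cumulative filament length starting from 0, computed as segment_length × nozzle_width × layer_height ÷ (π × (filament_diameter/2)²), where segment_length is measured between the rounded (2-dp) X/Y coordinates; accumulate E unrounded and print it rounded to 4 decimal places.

At z = 3.45 mm: the r=10.5 sphere slices to a regular 8-gon of circumradius 7.781 (√(r²−h²) with h=7.05 from center); the cube at (2.5, 11) is not intersected at this z (z outside [5.5, 19.5]); the r=4.5 cylinder at (6.5, 11) contributes a regular 8-gon of circumradius 4.5; the r=9 sphere at (7.5, 13) slices to a regular 8-gon of circumradius 8.989 (√(r²−h²) with h=0.45 from center); Subtracting the remaining from the first: starting from the r=10.5 sphere, the r=4.5 cylinder at (6.5, 11) misses the remaining region (no effect); the r=9 sphere at (7.5, 13) partially overlaps it — only the 3.11 mm² overlap (of its 228.53 mm²) is removed, clipping the outline — 1 connected region. The outline is a single polygon with 10 vertices. Extrusion per mm of travel: 0.4 × 0.15 / (π × 0.875²) = 0.024945. Accumulating E over each segment gives final E = 1.1882.

G0 X-7.78 Y0.00 Z3.45
G1 X-5.50 Y-5.50 E0.1485
G1 X0.00 Y-7.78 E0.2970
G1 X5.50 Y-5.50 E0.4456
G1 X7.78 Y0.00 E0.5941
G1 X5.83 Y4.70 E0.7210
G1 X1.14 Y6.64 E0.8476
G1 X0.81 Y7.44 E0.8692
G1 X0.00 Y7.78 E0.8911
G1 X-5.50 Y5.50 E1.0396
G1 X-7.78 Y0.00 E1.1882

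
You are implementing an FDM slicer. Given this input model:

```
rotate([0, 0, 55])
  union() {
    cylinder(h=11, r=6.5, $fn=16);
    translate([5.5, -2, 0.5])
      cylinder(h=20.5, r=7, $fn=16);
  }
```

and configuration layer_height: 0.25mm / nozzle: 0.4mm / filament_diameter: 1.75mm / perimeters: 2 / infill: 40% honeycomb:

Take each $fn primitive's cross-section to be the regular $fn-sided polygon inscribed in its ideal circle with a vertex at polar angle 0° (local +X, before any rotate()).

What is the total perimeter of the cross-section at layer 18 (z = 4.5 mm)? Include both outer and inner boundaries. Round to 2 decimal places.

54.37 mm

At z = 4.5 mm: the cylinder: section is a regular 16-gon, circumradius r=6.5 (perimeter = 2·16·6.500·sin(180°/16) = 40.58 mm); the cylinder at (5.5, -2): section is a regular 16-gon, circumradius r=7 (perimeter = 2·16·7.000·sin(180°/16) = 43.70 mm); Taking the union: the regions partially overlap (shared area 63.94 mm²), so the edge portions inside another operand are dropped and the merged outline is re-measured after clipping — boundary = 54.37 mm; (whole slice rotated 55° about Z — lengths, areas and connectivity unchanged). Overall, the cross-section is a single solid region. Total boundary length (outer) = 54.37 mm.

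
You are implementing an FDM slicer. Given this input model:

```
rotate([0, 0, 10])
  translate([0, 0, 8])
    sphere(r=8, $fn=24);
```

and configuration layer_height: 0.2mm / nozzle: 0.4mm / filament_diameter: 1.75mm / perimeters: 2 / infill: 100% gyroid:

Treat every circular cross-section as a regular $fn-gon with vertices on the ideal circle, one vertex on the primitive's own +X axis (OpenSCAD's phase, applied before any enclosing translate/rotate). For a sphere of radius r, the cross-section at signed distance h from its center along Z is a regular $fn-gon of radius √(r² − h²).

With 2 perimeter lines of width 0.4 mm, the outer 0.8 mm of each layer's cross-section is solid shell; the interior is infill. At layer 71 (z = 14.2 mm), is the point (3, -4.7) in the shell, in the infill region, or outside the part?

outside

At z = 14.2 mm: the r=8 sphere slices to a regular 24-gon of circumradius 5.056 (√(r²−h²) with h=6.2 from center); (whole slice rotated 10° about Z — lengths, areas and connectivity unchanged). Overall, the cross-section is a single solid region. Undo the 10° rotation: the query point maps to (2.138, -5.150) in the un-rotated model frame. The nearest boundary edge runs (1.31, -4.88)→(2.53, -4.38); distance from the point to it = 0.56 mm. The point is not inside any of the regions above, so it lies outside the cross-section (0.56 mm from the nearest boundary).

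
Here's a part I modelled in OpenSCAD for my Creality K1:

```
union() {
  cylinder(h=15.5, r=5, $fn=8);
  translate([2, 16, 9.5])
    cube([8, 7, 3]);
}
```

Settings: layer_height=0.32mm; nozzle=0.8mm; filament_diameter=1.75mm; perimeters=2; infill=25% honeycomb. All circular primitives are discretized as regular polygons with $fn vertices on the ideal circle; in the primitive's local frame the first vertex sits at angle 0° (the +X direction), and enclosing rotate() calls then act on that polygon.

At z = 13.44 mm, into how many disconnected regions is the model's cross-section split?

At z = 13.44 mm: the cylinder: section is a regular 8-gon, circumradius r=5; the cube at (2, 16) is not intersected at this z (z outside [9.5, 12.5]); Taking the union: only the r=5 cylinder is present, so the union is just that shape — 1 connected region. The result has 1 disconnected region.

1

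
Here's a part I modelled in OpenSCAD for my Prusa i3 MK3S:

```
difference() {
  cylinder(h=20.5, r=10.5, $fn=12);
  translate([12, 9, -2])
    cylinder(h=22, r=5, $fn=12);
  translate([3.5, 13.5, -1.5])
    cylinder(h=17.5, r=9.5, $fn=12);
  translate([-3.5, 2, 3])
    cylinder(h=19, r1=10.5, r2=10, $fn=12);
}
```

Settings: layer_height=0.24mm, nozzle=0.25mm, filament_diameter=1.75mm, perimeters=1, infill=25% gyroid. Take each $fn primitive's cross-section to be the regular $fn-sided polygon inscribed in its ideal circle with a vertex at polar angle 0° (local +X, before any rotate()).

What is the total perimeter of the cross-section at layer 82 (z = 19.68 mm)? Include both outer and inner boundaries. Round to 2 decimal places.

67.25 mm

At z = 19.68 mm: the r=10.5 cylinder gives a regular 12-gon of circumradius 10.5 (constant along its height) (perimeter = 2·12·10.500·sin(180°/12) = 65.22 mm); the r=5 cylinder at (12, 9) gives a regular 12-gon of circumradius 5 (constant along its height) (perimeter = 2·12·5.000·sin(180°/12) = 31.06 mm); the cylinder at (3.5, 13.5) is absent (z outside [-1.5, 16]); the cone at (-3.5, 2): at t=0.878 of its height the radius interpolates to r₁+(r₂−r₁)t = 10.061, giving a regular 12-gon of that circumradius (perimeter = 2·12·10.061·sin(180°/12) = 62.50 mm); After the difference (first − rest): starting from the r=10.5 cylinder, the r=5 cylinder at (12, 9) partially overlaps it — only the 0.26 mm² overlap (of its 75.00 mm²) is removed, clipping the outline; the cone at (-3.5, 2) partially overlaps it — only the 236.15 mm² overlap (of its 303.67 mm²) is removed, clipping the outline — boundary = 67.25 mm. Overall, the cross-section is a single solid region. Total boundary length (outer) = 67.25 mm.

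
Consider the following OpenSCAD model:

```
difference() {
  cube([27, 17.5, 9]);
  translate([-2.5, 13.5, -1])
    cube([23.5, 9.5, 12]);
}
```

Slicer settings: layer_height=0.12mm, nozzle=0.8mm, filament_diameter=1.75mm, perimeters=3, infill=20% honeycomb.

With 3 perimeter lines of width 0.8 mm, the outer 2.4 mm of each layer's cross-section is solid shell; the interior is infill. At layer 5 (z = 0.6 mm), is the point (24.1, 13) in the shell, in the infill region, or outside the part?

infill

At z = 0.6 mm: the cube is present — its section is the full 27×17.5 rectangle; the 23.5×9.5 cube at (-2.5, 13.5) contributes its full rectangle; Subtracting the remaining from the first: starting from the 27×17.5 cube, the 23.5×9.5 cube at (-2.5, 13.5) partially overlaps it — only the 84.00 mm² overlap (of its 223.25 mm²) is removed, clipping the outline — 1 connected region. Overall, the cross-section is a single solid region. The nearest boundary edge runs (27.00, 17.50)→(27.00, 0.00); distance from the point to it = 2.90 mm. The point is inside the cross-section and 2.90 mm from the nearest boundary — more than the 2.4 mm shell width (3 × 0.8), so it's in the infill interior.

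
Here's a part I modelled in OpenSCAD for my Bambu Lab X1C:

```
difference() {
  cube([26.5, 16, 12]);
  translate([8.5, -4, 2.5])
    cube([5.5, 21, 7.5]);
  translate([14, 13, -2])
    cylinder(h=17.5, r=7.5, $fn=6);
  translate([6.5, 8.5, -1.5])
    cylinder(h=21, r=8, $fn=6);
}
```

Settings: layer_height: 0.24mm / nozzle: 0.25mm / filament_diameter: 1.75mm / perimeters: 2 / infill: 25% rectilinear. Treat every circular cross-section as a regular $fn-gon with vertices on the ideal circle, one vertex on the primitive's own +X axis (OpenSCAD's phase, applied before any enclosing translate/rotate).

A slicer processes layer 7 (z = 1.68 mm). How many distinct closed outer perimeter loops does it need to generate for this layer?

At z = 1.68 mm: the cube (footprint 26.5×16) is included at this height; the cube at (8.5, -4) is absent (z outside [2.5, 10]); the r=7.5 cylinder at (14, 13) gives a regular 6-gon of circumradius 7.5 (constant along its height); the cylinder at (6.5, 8.5): section is a regular 6-gon, circumradius r=8; Taking the first minus the rest: starting from the 26.5×16 cube, the r=7.5 cylinder at (14, 13) partially overlaps it — only the 112.87 mm² overlap (of its 146.14 mm²) is removed, clipping the outline; the r=8 cylinder at (6.5, 8.5) partially overlaps it — only the 119.88 mm² overlap (of its 166.28 mm²) is removed, clipping the outline — 2 connected regions. The result has 2 disconnected regions.

2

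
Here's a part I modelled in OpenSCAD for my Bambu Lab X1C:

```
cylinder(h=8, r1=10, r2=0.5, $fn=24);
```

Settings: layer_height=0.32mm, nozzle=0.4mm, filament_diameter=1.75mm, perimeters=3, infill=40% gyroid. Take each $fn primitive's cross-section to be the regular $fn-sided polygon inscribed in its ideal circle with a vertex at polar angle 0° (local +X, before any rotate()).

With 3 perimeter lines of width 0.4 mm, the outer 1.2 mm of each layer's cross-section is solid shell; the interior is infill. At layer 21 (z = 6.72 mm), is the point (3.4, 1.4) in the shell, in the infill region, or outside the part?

outside

At z = 6.72 mm: the cone (r1=10→r2=0.5) has section circumradius 2.020 here — a regular 24-gon. Overall, the cross-section is a single solid region. The nearest boundary edge runs (1.95, 0.52)→(1.75, 1.01); distance from the point to it = 1.67 mm. The point is not inside any of the regions above, so it lies outside the cross-section (1.67 mm from the nearest boundary).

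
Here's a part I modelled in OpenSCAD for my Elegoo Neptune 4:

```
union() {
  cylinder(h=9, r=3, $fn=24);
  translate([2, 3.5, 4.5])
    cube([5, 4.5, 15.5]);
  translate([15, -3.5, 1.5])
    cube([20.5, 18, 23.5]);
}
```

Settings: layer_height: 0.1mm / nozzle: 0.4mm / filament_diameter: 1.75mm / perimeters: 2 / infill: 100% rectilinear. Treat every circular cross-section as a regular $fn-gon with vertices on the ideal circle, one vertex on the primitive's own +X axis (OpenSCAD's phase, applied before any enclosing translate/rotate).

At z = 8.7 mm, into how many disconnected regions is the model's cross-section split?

3

At z = 8.7 mm: the r=3 cylinder gives a regular 24-gon of circumradius 3 (constant along its height); the 5×4.5 cube at (2, 3.5) contributes its full rectangle; the cube at (15, -3.5) is present — its section is the full 20.5×18 rectangle; Merging all regions: the 3 present regions are separate (no shared area or edge), so areas and boundary lengths simply add and each stays a separate island — 3 connected regions. The result has 3 disconnected regions.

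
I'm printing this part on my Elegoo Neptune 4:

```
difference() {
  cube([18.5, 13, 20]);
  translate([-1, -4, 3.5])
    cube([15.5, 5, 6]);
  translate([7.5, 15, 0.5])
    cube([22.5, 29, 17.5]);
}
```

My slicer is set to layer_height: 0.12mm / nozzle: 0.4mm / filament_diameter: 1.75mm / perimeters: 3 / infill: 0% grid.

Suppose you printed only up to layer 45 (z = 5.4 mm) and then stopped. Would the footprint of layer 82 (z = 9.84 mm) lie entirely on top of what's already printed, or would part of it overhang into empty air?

Compare the two slices. At z = 5.4: the 18.5×13 cube contributes its full rectangle (area 240.50 mm²); the cube at (-1, -4) is present — its section is the full 15.5×5 rectangle (area 77.50 mm²); the cube at (7.5, 15) (footprint 22.5×29) is included at this height (area 652.50 mm²); Subtracting the remaining from the first: starting from the 18.5×13 cube (240.50 mm²), the 15.5×5 cube at (-1, -4) partially overlaps it — only the 14.50 mm² overlap (of its 77.50 mm²) is removed, clipping the outline; the 22.5×29 cube at (7.5, 15) misses the remaining region (no effect) — area = 226.00 mm². At z = 9.84: the cube is present — its section is the full 18.5×13 rectangle (area 240.50 mm²); the cube at (-1, -4) is absent (z outside [3.5, 9.5]); the cube at (7.5, 15) (footprint 22.5×29) is included at this height (area 652.50 mm²); After the difference (first − rest): starting from the 18.5×13 cube (240.50 mm²), the 22.5×29 cube at (7.5, 15) misses the remaining region (no effect) — area = 240.50 mm². Checking containment: at z = 9.84 the cross-section extends beyond the z = 5.4 cross-section by about 14.50 mm².

part overhangs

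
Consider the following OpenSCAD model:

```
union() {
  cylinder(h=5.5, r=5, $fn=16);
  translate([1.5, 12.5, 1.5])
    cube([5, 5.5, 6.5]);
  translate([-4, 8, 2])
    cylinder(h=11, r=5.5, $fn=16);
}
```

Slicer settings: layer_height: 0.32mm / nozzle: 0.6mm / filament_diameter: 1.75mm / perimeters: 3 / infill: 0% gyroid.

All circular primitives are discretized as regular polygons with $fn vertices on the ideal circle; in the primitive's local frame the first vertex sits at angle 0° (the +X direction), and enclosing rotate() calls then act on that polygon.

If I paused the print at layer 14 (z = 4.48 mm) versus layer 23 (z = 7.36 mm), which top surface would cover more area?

Layer 14 (z = 4.48): the cylinder: section is a regular 16-gon, circumradius r=5 (area = (16/2)·5.000²·sin(360°/16) = 76.54 mm²); the cube at (1.5, 12.5) (footprint 5×5.5) is included at this height (area 27.50 mm²); the r=5.5 cylinder at (-4, 8) gives a regular 16-gon of circumradius 5.5 (constant along its height) (area = (16/2)·5.500²·sin(360°/16) = 92.61 mm²); Merging all regions: the regions partially overlap — summed areas 196.65 mm² minus the doubly-counted overlap 5.05 mm² gives 191.60 mm² — area = 191.60 mm². So its area = 191.60 mm². Layer 23 (z = 7.36): the cylinder is not intersected at this z (z outside [0, 5.5]); the 5×5.5 cube at (1.5, 12.5) contributes its full rectangle (area 27.50 mm²); the r=5.5 cylinder at (-4, 8) contributes a regular 16-gon of circumradius 5.5 (area = (16/2)·5.500²·sin(360°/16) = 92.61 mm²); Combining (union): the 2 present regions are separate (no shared area or edge), so areas and boundary lengths simply add and each stays a separate island — area = 120.11 mm². So its area = 120.11 mm². Layer 14 is larger (191.60 vs 120.11 mm²).

layer 14 (z = 4.48 mm)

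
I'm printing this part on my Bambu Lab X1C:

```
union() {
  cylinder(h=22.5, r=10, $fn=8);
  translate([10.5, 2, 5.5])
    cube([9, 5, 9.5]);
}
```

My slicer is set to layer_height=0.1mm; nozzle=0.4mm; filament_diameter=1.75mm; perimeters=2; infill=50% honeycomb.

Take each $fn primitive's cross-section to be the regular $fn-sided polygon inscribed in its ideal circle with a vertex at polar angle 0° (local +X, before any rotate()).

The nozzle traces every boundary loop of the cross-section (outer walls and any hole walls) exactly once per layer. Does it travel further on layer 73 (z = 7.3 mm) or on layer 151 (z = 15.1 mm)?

layer 73 (z = 7.3 mm)

Layer 73 (z = 7.3): the cylinder: section is a regular 8-gon, circumradius r=10 (perimeter = 2·8·10.000·sin(180°/8) = 61.23 mm); the cube at (10.5, 2) is present — its section is the full 9×5 rectangle (perimeter 28.00 mm); Combining (union): the 2 present regions are separate (no shared area or edge), so areas and boundary lengths simply add and each stays a separate island — boundary = 89.23 mm. So its perimeter = 89.23 mm. Layer 151 (z = 15.1): the r=10 cylinder gives a regular 8-gon of circumradius 10 (constant along its height) (perimeter = 2·8·10.000·sin(180°/8) = 61.23 mm); the cube at (10.5, 2) does not reach this height (z outside [5.5, 15]); Combining (union): only the r=10 cylinder is present, so the union is just that shape — boundary = 61.23 mm. So its perimeter = 61.23 mm. Layer 73 is larger (89.23 vs 61.23 mm).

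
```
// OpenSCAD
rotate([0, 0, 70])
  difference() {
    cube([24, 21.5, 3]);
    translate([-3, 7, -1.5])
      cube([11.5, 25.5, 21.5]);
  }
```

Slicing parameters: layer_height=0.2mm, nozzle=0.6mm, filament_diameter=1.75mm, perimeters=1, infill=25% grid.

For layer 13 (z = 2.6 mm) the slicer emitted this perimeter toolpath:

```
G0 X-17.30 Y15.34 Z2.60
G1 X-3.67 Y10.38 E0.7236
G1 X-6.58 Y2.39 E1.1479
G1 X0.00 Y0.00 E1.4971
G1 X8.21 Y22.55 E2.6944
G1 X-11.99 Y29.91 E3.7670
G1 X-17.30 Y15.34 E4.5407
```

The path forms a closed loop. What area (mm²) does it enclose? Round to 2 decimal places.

392.85 mm²

Apply the shoelace formula to the sequence of (X, Y) vertices; enclosed area = 392.85 mm².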